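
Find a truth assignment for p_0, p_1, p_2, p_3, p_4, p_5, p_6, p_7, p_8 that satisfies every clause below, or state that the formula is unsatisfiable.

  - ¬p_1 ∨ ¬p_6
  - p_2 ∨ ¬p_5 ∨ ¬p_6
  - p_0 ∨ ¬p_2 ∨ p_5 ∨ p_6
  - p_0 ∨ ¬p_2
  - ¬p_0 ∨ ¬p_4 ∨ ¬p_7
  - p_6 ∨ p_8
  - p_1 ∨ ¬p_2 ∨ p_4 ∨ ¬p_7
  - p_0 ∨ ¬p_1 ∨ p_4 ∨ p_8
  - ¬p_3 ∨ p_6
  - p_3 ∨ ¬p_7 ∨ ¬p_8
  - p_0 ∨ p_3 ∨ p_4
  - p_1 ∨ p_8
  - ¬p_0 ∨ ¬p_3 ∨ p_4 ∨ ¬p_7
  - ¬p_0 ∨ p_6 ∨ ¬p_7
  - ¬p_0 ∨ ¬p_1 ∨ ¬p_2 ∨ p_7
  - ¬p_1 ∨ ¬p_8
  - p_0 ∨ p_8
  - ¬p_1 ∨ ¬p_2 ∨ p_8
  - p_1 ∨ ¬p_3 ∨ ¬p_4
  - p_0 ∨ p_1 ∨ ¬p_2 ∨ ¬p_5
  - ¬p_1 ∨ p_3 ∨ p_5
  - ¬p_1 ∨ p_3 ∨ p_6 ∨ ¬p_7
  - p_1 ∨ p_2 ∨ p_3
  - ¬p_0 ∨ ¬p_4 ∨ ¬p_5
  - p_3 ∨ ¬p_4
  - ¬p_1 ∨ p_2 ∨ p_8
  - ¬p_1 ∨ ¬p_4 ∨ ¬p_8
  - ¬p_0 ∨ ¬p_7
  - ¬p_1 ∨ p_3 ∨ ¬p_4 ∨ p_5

Set p_0 = True.
  then (¬p_0 ∨ ¬p_7) forces p_7 = False.
Try p_1 = True:
  (¬p_1 ∨ ¬p_6) forces p_6 = False.
  (p_6 ∨ p_8) forces p_8 = True.
  clause (¬p_1 ∨ ¬p_8) is falsified — backtrack.
So p_1 = False.
  then (p_1 ∨ p_8) forces p_8 = True.
Set p_2 = True.
Set p_3 = False.
  then (p_3 ∨ ¬p_4) forces p_4 = False.
Set p_5 = False.
Set p_6 = True.
All clauses satisfied.

p_0 = True, p_1 = False, p_2 = True, p_3 = False, p_4 = False, p_5 = False, p_6 = True, p_7 = False, p_8 = True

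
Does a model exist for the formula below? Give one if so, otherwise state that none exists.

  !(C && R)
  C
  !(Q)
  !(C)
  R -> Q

Case C = True:
  Clause (!C) is falsified — contradiction.
Case C = False:
  Clause (C) is falsified — contradiction.
Both cases fail, so the formula is unsatisfiable.

Unsatisfiable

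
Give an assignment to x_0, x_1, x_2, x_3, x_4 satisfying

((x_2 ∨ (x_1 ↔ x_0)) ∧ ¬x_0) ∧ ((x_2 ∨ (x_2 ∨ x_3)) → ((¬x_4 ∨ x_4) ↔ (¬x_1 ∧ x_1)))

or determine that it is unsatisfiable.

x_0 = False, x_1 = False, x_2 = False, x_3 = False, x_4 = False

  (x_2 ∨ (x_1 ↔ x_0)) ∧ ¬x_0 = True
    x_2 ∨ (x_1 ↔ x_0) = True
      x_1 ↔ x_0 = True
    ¬x_0 = True
  (x_2 ∨ (x_2 ∨ x_3)) → ((¬x_4 ∨ x_4) ↔ (¬x_1 ∧ x_1)) = True
    x_2 ∨ (x_2 ∨ x_3) = False
      x_2 ∨ x_3 = False
    (¬x_4 ∨ x_4) ↔ (¬x_1 ∧ x_1) = False
      ¬x_4 ∨ x_4 = True
        ¬x_4 = True
      ¬x_1 ∧ x_1 = False
        ¬x_1 = True
Both conjuncts True, so the formula holds.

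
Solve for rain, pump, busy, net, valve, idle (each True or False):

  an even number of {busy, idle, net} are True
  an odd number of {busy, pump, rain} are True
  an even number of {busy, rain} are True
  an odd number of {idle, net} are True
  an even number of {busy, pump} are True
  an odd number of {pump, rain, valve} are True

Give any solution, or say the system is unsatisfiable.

rain = True, pump = True, busy = True, net = True, valve = True, idle = False

{busy, idle, net}: 2 true → even ✓
{busy, pump, rain}: 3 true → odd ✓
{busy, rain}: 2 true → even ✓
{idle, net}: 1 true → odd ✓
{busy, pump}: 2 true → even ✓
{pump, rain, valve}: 3 true → odd ✓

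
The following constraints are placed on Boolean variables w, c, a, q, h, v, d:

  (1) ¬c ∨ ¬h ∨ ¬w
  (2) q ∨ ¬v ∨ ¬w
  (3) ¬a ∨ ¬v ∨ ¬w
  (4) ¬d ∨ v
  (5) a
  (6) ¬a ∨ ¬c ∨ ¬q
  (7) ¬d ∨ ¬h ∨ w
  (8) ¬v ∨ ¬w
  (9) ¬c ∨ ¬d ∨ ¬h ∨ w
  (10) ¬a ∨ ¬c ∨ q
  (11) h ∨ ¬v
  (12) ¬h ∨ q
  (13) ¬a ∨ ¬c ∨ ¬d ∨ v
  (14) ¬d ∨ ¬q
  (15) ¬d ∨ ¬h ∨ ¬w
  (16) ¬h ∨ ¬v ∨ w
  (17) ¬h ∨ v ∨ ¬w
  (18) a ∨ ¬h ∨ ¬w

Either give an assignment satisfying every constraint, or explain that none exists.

w = True; c = False; a = True; q = True; h = False; v = False; d = False

Unit clause (a) forces a = True.
Set w = True.
  then (¬a ∨ ¬v ∨ ¬w) forces v = False.
  then (¬d ∨ v) forces d = False.
  then (¬h ∨ v ∨ ¬w) forces h = False.
Try c = True:
  (¬a ∨ ¬c ∨ ¬q) forces q = False.
  clause (¬a ∨ ¬c ∨ q) is falsified — backtrack.
So c = False.
Set q = True.
All clauses satisfied.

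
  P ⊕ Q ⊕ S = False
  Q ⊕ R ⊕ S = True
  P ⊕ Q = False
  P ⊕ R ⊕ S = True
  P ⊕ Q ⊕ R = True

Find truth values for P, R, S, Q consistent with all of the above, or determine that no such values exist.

P=F, R=T, S=F, Q=F

P ⊕ Q ⊕ S = F ⊕ F ⊕ F = False ✓
Q ⊕ R ⊕ S = F ⊕ T ⊕ F = True ✓
P ⊕ Q = F ⊕ F = False ✓
P ⊕ R ⊕ S = F ⊕ T ⊕ F = True ✓
P ⊕ Q ⊕ R = F ⊕ F ⊕ T = True ✓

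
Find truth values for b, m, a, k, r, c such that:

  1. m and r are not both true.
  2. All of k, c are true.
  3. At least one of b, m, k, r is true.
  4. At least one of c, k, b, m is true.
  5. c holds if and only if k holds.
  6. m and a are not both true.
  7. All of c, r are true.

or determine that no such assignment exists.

b = True, m = False, a = True, k = True, r = True, c = True

  (1) m=F, r=T — not both ✓
  (2) {k, c}: all 2 true ✓
  (3) {b, m, k, r}: 3 true — at least one ✓
  (4) {c, k, b, m}: 3 true — at least one ✓
  (5) c=T, k=T — same ✓
  (6) m=F, a=T — not both ✓
  (7) {c, r}: all 2 true ✓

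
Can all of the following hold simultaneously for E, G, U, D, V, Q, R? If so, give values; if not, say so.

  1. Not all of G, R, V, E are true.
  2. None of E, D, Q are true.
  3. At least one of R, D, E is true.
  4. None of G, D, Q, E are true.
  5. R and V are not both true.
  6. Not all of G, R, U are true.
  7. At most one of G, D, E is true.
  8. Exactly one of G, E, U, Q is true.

E = False; G = False; U = True; D = False; V = False; Q = False; R = True

  (1) {G, R, V, E}: 1/4 true — not all ✓
  (2) {E, D, Q}: 0 true — none ✓
  (3) {R, D, E}: 1 true — at least one ✓
  (4) {G, D, Q, E}: 0 true — none ✓
  (5) R=T, V=F — not both ✓
  (6) {G, R, U}: 2/3 true — not all ✓
  (7) {G, D, E}: 0 true — at most one ✓
  (8) {G, E, U, Q}: 1 true — exactly one ✓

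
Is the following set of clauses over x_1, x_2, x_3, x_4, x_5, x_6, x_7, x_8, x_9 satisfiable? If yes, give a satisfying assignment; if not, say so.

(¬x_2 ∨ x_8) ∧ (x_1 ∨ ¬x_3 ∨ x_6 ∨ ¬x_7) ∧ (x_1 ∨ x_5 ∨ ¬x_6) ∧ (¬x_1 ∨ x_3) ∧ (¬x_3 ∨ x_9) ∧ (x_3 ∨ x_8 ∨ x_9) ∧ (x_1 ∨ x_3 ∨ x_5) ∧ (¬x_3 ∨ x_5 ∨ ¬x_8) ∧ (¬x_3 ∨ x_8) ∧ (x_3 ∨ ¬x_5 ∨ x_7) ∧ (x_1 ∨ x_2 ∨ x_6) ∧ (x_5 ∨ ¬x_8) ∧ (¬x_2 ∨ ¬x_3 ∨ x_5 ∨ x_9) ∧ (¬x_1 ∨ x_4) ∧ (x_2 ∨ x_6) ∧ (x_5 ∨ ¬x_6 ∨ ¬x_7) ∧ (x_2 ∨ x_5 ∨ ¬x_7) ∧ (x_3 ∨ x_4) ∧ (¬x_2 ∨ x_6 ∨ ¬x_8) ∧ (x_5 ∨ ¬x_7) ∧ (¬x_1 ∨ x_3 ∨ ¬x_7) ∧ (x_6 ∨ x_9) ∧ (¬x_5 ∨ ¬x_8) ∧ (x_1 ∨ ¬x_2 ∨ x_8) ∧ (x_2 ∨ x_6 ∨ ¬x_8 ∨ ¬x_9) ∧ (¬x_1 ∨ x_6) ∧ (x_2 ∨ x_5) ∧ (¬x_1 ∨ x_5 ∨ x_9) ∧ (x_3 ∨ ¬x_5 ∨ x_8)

Case x_5 = True:
  (¬x_5 ∨ ¬x_8) forces x_8 = False.
  (¬x_2 ∨ x_8) forces x_2 = False.
  (¬x_3 ∨ x_8) forces x_3 = False.
  Clause (x_3 ∨ ¬x_5 ∨ x_8) is falsified — contradiction.
Case x_5 = False:
  (x_5 ∨ ¬x_8) forces x_8 = False.
  (¬x_2 ∨ x_8) forces x_2 = False.
  Clause (x_2 ∨ x_5) is falsified — contradiction.
Both cases fail, so the formula is unsatisfiable.

The formula is unsatisfiable.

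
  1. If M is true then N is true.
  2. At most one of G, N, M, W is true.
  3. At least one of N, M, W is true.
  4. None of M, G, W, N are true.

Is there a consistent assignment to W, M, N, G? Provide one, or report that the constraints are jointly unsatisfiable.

Case W = True:
  Constraint (4) is violated (W=T) — contradiction.
Case W = False:
  (4) forces M = False.
  (3) with M=F, W=F forces N = True.
  Constraint (4) is violated (N=T) — contradiction.
Both cases fail — unsatisfiable.

UNSATISFIABLE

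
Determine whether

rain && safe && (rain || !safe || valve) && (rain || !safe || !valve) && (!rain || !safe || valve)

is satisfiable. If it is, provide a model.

rain=T, safe=T, valve=T

Unit clause (rain) forces rain = True.
Unit clause (safe) forces safe = True.
In (!rain || !safe || valve) only valve is left, so valve = True.
Check each clause:
  (rain): rain holds.
  (safe): safe holds.
  (rain || !safe || valve): rain holds.
  (rain || !safe || !valve): rain holds.
  (!rain || !safe || valve): valve holds.
All clauses satisfied.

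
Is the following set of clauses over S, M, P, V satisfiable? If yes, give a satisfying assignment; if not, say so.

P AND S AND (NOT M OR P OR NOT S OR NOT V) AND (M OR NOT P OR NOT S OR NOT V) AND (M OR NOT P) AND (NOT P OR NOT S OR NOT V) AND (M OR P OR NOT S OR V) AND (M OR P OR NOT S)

S=T, M=T, P=T, V=F

Unit clause (P) forces P = True.
Unit clause (S) forces S = True.
In (M OR NOT P) only M is left, so M = True.
In (NOT P OR NOT S OR NOT V) only NOT V is left, so V = False.
Check each clause:
  (P): P holds.
  (S): S holds.
  (NOT M OR P OR NOT S OR NOT V): P holds.
  (M OR NOT P OR NOT S OR NOT V): M holds.
  (M OR NOT P): M holds.
  (NOT P OR NOT S OR NOT V): NOT V holds.
  (M OR P OR NOT S OR V): M holds.
  (M OR P OR NOT S): M holds.
All clauses satisfied.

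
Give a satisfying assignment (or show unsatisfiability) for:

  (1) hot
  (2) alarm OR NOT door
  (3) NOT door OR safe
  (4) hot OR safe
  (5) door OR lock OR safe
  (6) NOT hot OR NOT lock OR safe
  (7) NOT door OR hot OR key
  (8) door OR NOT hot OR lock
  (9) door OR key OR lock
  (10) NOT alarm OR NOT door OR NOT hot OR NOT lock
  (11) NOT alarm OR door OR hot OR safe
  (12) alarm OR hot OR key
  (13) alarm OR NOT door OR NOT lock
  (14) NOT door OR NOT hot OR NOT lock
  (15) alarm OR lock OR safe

Unit clause (hot) forces hot = True.
Set lock = True.
  then (NOT hot OR NOT lock OR safe) forces safe = True.
  then (NOT door OR NOT hot OR NOT lock) forces door = False.
Set alarm = True.
Set key = True.
All clauses satisfied.

lock = True, safe = True, alarm = True, door = False, hot = True, key = True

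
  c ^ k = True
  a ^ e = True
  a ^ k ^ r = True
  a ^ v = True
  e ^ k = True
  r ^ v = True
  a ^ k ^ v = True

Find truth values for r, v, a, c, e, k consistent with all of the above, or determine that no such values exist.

Adding constraints 3, 6, 7 mod 2: every variable appears an even number of times on the left, so the left side is 0.
But the right sides sum to 1 (mod 2). 0 ≠ 1 — the system is inconsistent.

Unsatisfiable — no assignment works.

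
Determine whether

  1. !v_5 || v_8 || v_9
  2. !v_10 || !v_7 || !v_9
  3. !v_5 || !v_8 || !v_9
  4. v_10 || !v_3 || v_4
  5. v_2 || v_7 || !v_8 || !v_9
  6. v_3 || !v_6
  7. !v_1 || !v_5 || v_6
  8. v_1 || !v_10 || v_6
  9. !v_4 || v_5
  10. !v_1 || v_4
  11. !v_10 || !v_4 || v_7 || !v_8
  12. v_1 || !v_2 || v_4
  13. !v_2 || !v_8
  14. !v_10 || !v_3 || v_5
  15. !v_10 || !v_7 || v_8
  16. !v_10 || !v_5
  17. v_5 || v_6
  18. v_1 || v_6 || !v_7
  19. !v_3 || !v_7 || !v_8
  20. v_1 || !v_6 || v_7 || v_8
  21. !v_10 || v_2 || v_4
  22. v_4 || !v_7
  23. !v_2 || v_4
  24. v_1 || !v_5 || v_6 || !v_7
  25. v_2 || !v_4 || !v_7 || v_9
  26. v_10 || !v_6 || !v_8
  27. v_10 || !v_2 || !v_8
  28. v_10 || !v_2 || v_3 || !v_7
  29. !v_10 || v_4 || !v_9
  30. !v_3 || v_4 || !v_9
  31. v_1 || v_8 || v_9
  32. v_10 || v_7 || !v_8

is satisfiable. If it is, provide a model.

Set v_1 = False.
Set v_2 = False.
Set v_3 = True.
Try v_4 = False:
  (v_10 || !v_3 || v_4) forces v_10 = True.
  clause (!v_10 || v_2 || v_4) is falsified — backtrack.
So v_4 = True.
  then (!v_4 || v_5) forces v_5 = True.
  then (!v_10 || !v_5) forces v_10 = False.
Set v_6 = True.
  then (v_10 || !v_6 || !v_8) forces v_8 = False.
  then (v_1 || v_8 || v_9) forces v_9 = True.
  then (v_1 || !v_6 || v_7 || v_8) forces v_7 = True.
All clauses satisfied.

v_1 = False, v_2 = False, v_3 = True, v_4 = True, v_5 = True, v_6 = True, v_7 = True, v_8 = False, v_9 = True, v_10 = False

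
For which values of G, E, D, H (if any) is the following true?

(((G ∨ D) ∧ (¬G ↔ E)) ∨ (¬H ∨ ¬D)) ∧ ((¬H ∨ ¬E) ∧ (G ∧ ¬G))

Case G = True: the conjunct ¬G is False.
Case G = False: the conjunct G is False.
Both cases fail — unsatisfiable.

Unsatisfiable — no assignment works.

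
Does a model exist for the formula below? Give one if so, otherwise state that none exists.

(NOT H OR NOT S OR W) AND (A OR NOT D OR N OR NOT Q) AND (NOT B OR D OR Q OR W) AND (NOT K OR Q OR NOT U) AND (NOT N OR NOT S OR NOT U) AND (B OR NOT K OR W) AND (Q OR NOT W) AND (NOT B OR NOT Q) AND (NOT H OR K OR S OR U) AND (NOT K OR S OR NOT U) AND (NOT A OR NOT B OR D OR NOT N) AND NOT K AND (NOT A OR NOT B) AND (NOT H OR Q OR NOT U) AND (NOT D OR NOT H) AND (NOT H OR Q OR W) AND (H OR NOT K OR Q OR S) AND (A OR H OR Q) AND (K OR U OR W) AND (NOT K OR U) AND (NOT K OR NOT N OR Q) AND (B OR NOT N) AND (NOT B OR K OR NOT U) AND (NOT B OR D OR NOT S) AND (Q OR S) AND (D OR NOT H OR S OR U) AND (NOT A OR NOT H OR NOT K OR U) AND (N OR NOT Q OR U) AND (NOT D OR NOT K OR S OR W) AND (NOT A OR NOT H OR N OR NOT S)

Unit clause (NOT K) forces K = False.
Set N = False.
Set U = True.
  then (NOT B OR K OR NOT U) forces B = False.
Set D = False.
Set Q = True.
Set S = True.
Set A = False.
Set H = True.
  then (NOT H OR NOT S OR W) forces W = True.
All clauses satisfied.

N=F, U=T, K=F, D=F, Q=T, B=F, S=T, A=F, H=T, W=T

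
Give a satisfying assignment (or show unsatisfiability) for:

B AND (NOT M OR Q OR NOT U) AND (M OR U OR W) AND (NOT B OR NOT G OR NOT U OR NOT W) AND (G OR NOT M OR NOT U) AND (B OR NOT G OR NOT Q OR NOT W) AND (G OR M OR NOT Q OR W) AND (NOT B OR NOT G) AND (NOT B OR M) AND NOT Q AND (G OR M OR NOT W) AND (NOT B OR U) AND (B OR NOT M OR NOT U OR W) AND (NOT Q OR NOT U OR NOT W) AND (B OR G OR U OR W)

Case B = True:
  (NOT B OR NOT G) forces G = False.
  (NOT B OR M) forces M = True.
  (G OR NOT M OR NOT U) forces U = False.
  Clause (NOT B OR U) is falsified — contradiction.
Case B = False:
  Clause (B) is falsified — contradiction.
Both cases fail, so the formula is unsatisfiable.

The formula is unsatisfiable.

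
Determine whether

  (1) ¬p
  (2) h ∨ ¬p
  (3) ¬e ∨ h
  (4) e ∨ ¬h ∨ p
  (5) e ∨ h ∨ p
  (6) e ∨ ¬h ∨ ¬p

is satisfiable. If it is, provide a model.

p: False, e: True, h: True

Unit clause (¬p) forces p = False.
Try e = False:
  (e ∨ ¬h ∨ p) forces h = False.
  clause (e ∨ h ∨ p) is falsified — backtrack.
So e = True.
  then (¬e ∨ h) forces h = True.
Check each clause:
  (¬p): ¬p holds.
  (h ∨ ¬p): h holds.
  (¬e ∨ h): h holds.
  (e ∨ ¬h ∨ p): e holds.
  (e ∨ h ∨ p): e holds.
  (e ∨ ¬h ∨ ¬p): e holds.
All clauses satisfied.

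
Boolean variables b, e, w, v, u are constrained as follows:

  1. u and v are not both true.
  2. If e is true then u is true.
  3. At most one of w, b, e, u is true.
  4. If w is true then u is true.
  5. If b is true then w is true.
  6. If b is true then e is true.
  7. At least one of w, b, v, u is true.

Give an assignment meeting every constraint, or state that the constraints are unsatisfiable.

b: False, e: False, w: False, v: False, u: True

  (1) u=T, v=F — not both ✓
  (2) e=F ⇒ u: vacuous ✓
  (3) {w, b, e, u}: 1 true — at most one ✓
  (4) w=F ⇒ u: vacuous ✓
  (5) b=F ⇒ w: vacuous ✓
  (6) b=F ⇒ e: vacuous ✓
  (7) {w, b, v, u}: 1 true — at least one ✓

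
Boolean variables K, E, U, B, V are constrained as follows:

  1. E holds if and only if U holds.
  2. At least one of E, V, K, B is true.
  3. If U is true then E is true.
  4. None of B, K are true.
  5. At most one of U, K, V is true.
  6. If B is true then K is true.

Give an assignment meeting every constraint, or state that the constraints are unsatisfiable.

K=F, E=F, U=F, B=F, V=T

  (1) E=F, U=F — same ✓
  (2) {E, V, K, B}: 1 true — at least one ✓
  (3) U=F ⇒ E: vacuous ✓
  (4) {B, K}: 0 true — none ✓
  (5) {U, K, V}: 1 true — at most one ✓
  (6) B=F ⇒ K: vacuous ✓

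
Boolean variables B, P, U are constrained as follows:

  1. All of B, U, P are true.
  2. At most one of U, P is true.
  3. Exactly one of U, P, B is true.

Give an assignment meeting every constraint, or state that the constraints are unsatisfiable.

Case B = True:
  (1) forces U = True.
  Constraint (3) is violated (U=T, B=T) — contradiction.
Case B = False:
  Constraint (1) is violated (B=F) — contradiction.
Both cases fail — unsatisfiable.

Unsatisfiable — no assignment works.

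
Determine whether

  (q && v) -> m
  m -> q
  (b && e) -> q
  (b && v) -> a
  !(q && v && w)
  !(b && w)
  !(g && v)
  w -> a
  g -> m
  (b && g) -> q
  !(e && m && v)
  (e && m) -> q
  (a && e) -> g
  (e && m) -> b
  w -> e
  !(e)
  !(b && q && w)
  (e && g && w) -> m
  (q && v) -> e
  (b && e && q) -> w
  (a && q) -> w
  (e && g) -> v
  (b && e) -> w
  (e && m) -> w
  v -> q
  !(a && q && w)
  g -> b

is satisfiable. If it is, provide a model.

w = False; b = True; e = False; m = False; g = False; q = True; v = False; a = False

Unit clause (!e) forces e = False.
In (e || !w) only !w is left, so w = False.
Set b = True.
Set m = False.
  then (!g || m) forces g = False.
Set q = True.
  then (m || !q || !v) forces v = False.
  then (!a || !q || w) forces a = False.
All clauses satisfied.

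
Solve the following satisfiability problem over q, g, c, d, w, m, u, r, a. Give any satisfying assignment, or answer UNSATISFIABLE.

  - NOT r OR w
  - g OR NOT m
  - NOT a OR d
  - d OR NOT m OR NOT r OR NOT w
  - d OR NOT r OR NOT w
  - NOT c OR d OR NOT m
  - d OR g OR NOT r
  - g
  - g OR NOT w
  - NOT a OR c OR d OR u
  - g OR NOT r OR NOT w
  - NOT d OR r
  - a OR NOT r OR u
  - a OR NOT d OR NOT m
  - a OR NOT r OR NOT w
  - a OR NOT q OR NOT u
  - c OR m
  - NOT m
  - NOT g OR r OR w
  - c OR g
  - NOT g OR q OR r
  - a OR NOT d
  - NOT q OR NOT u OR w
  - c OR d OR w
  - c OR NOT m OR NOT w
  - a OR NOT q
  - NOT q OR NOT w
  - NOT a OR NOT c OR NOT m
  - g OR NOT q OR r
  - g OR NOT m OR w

q: False; g: True; c: True; d: True; w: True; m: False; u: False; r: True; a: True

Unit clause (g) forces g = True.
Unit clause (NOT m) forces m = False.
In (c OR m) only c is left, so c = True.
Set q = False.
  then (NOT g OR q OR r) forces r = True.
  then (NOT r OR w) forces w = True.
  then (d OR NOT r OR NOT w) forces d = True.
  then (a OR NOT r OR NOT w) forces a = True.
Set u = False.
All clauses satisfied.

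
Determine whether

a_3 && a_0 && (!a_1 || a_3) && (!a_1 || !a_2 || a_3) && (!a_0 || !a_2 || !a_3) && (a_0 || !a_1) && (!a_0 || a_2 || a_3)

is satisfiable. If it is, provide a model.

a_0: True, a_1: True, a_2: False, a_3: True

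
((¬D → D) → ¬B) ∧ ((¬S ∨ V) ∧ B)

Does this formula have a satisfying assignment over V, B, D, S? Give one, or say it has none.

V: False, B: True, D: False, S: False

  (¬D → D) → ¬B = True
    ¬D → D = False
      ¬D = True
    ¬B = False
  (¬S ∨ V) ∧ B = True
    ¬S ∨ V = True
      ¬S = True
Both conjuncts True, so the formula holds.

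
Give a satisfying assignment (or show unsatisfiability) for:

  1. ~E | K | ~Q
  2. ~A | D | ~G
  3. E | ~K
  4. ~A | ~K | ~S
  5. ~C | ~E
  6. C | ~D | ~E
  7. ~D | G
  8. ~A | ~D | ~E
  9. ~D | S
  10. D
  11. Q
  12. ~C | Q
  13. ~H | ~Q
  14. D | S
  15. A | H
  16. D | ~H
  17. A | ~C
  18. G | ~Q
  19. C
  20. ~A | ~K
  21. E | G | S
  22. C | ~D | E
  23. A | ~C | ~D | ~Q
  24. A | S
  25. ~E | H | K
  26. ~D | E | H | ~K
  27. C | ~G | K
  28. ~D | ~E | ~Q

Unit clause (D) forces D = True.
Unit clause (Q) forces Q = True.
In (~H | ~Q) only ~H is left, so H = False.
In (A | H) only A is left, so A = True.
In (G | ~Q) only G is left, so G = True.
Unit clause (C) forces C = True.
In (~A | ~K) only ~K is left, so K = False.
In (~E | H | K) only ~E is left, so E = False.
In (~D | S) only S is left, so S = True.
All clauses satisfied.

G = True, D = True, C = True, Q = True, K = False, H = False, E = False, A = True, S = True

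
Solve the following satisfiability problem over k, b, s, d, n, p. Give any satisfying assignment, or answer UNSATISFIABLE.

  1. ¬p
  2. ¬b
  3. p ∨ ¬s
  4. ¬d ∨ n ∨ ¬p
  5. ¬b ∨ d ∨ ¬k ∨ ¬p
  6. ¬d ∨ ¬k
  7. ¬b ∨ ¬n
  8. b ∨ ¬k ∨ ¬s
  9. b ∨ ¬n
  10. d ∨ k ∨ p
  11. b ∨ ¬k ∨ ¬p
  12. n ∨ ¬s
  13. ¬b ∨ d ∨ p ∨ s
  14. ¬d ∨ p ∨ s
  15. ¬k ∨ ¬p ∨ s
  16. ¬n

k: True, b: False, s: False, d: False, n: False, p: False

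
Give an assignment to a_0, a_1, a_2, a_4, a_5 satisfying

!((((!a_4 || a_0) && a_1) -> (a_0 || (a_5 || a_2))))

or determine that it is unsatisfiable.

a_0: False, a_1: True, a_2: False, a_4: False, a_5: False

  !((((!a_4 || a_0) && a_1) -> (a_0 || (a_5 || a_2)))) = True
    ((!a_4 || a_0) && a_1) -> (a_0 || (a_5 || a_2)) = False
      (!a_4 || a_0) && a_1 = True
        !a_4 || a_0 = True
          !a_4 = True
      a_0 || (a_5 || a_2) = False
        a_5 || a_2 = False
The formula evaluates to True.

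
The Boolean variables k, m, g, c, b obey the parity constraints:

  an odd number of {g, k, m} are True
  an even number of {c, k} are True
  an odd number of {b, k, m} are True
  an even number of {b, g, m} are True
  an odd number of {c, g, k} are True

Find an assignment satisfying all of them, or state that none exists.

k=F, m=F, g=T, c=F, b=T

{g, k, m}: 1 true → odd ✓
{c, k}: 0 true → even ✓
{b, k, m}: 1 true → odd ✓
{b, g, m}: 2 true → even ✓
{c, g, k}: 1 true → odd ✓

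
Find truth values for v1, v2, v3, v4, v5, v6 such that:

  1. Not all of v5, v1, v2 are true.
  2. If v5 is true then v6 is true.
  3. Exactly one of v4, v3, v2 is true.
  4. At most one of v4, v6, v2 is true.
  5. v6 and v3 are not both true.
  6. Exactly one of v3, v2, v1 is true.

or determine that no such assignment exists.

v1 = False; v2 = True; v3 = False; v4 = False; v5 = False; v6 = False

  (1) {v5, v1, v2}: 1/3 true — not all ✓
  (2) v5=F ⇒ v6: vacuous ✓
  (3) {v4, v3, v2}: 1 true — exactly one ✓
  (4) {v4, v6, v2}: 1 true — at most one ✓
  (5) v6=F, v3=F — not both ✓
  (6) {v3, v2, v1}: 1 true — exactly one ✓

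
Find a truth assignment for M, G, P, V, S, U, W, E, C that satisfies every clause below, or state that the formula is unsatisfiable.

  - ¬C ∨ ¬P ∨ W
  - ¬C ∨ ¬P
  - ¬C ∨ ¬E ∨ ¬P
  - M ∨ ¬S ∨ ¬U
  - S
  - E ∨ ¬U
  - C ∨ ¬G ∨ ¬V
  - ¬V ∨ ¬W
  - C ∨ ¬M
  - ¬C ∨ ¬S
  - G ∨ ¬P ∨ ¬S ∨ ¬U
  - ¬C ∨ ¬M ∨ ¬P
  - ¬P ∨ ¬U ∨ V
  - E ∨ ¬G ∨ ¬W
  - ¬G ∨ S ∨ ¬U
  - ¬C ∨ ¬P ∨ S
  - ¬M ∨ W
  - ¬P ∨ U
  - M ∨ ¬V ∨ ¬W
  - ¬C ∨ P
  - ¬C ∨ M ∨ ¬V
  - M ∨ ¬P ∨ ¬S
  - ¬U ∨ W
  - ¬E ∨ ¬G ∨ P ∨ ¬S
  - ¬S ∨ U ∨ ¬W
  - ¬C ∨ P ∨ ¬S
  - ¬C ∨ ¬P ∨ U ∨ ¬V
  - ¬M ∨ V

M = False, G = False, P = False, V = False, S = True, U = False, W = False, E = True, C = False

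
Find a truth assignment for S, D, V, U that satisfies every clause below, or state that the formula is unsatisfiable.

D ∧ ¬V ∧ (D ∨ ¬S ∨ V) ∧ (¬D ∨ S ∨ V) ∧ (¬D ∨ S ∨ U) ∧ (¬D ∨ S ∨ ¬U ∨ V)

Unit clause (D) forces D = True.
Unit clause (¬V) forces V = False.
In (¬D ∨ S ∨ V) only S is left, so S = True.
Set U = True.
Check each clause:
  (D): D holds.
  (¬V): ¬V holds.
  (D ∨ ¬S ∨ V): D holds.
  (¬D ∨ S ∨ V): S holds.
  (¬D ∨ S ∨ U): S holds.
  (¬D ∨ S ∨ ¬U ∨ V): S holds.
All clauses satisfied.

S = True, D = True, V = False, U = True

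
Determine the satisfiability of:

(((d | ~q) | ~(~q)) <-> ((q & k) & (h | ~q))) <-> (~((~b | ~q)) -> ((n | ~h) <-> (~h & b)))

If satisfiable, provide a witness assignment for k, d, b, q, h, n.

k: True, d: False, b: False, q: True, h: True, n: False

  (((d | ~q) | ~(~q)) <-> ((q & k) & (h | ~q))) <-> (~((~b | ~q)) -> ((n | ~h) <-> (~h & b))) = True
    ((d | ~q) | ~(~q)) <-> ((q & k) & (h | ~q)) = True
      (d | ~q) | ~(~q) = True
        d | ~q = False
          ~q = False
        ~(~q) = True
          ~q = False
      (q & k) & (h | ~q) = True
        q & k = True
        h | ~q = True
          ~q = False
    ~((~b | ~q)) -> ((n | ~h) <-> (~h & b)) = True
      ~((~b | ~q)) = False
        ~b | ~q = True
          ~b = True
          ~q = False
      (n | ~h) <-> (~h & b) = True
        n | ~h = False
          ~h = False
        ~h & b = False
          ~h = False
The formula evaluates to True.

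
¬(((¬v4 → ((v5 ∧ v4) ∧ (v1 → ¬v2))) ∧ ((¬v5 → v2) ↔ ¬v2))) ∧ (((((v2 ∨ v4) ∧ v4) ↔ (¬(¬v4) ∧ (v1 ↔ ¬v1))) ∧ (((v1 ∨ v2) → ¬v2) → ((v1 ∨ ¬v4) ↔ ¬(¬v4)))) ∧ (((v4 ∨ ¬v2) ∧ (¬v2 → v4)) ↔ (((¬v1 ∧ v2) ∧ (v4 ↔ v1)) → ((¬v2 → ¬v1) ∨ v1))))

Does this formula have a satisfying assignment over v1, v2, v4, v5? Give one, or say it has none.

Case v2 = True: the formula simplifies to (v4 ↔ (¬(¬v4) ∧ (v1 ↔ ¬v1))) ∧ v4.
  v4 = True: simplifies to v1 ↔ ¬v1.
    v1 = True: this becomes True ↔ ¬True = False.
    v1 = False: this becomes False ↔ ¬False = False.
  v4 = False: the conjunct v4 is False.
Case v2 = False: the formula simplifies to ¬(((¬v4 → (v5 ∧ v4)) ∧ v5)) ∧ ((((v4 ∧ v4) ↔ (¬(¬v4) ∧ (v1 ↔ ¬v1))) ∧ ((v1 ∨ ¬v4) ↔ ¬(¬v4))) ∧ v4).
  v4 = True: simplifies to ¬v5 ∧ ((v1 ↔ ¬v1) ∧ v1).
    v1 = True: the conjunct v1 ↔ ¬v1 becomes True ↔ ¬True = False.
    v1 = False: the conjunct v1 ↔ ¬v1 becomes False ↔ ¬False = False.
  v4 = False: the conjunct (v1 ∨ ¬v4) ↔ ¬(¬v4) becomes (v1 ∨ True) ↔ ¬True = False.
Both cases fail — unsatisfiable.

UNSATISFIABLE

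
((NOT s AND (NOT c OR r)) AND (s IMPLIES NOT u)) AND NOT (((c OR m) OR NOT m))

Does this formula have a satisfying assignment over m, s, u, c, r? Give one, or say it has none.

The conjunct NOT (((c OR m) OR NOT m)) is unsatisfiable on its own:
  m=F, c=F: evaluates to False.
  m=F, c=T: evaluates to False.
  m=T, c=F: evaluates to False.
  m=T, c=T: evaluates to False.
So the whole conjunction is unsatisfiable.

Unsatisfiable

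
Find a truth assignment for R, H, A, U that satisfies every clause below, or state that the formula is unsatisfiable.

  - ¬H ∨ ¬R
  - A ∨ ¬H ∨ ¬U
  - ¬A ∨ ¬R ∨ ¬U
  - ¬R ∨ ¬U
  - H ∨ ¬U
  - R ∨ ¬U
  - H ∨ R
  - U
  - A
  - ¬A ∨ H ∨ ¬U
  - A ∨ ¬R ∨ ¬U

Case U = True:
  (¬R ∨ ¬U) forces R = False.
  Clause (R ∨ ¬U) is falsified — contradiction.
Case U = False:
  Clause (U) is falsified — contradiction.
Both cases fail, so the formula is unsatisfiable.

The formula is unsatisfiable.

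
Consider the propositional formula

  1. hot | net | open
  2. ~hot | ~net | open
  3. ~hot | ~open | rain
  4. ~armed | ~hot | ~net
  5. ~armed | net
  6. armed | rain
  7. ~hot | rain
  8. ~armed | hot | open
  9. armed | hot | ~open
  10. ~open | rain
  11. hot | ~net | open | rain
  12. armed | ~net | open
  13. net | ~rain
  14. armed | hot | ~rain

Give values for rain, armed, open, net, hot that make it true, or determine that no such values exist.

rain=T, armed=T, open=T, net=T, hot=F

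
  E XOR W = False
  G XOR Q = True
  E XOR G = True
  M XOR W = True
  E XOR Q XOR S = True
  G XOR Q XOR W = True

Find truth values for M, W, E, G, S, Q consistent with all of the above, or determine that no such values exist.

M=T, W=F, E=F, G=T, S=T, Q=F

E XOR W = F XOR F = False ✓
G XOR Q = T XOR F = True ✓
E XOR G = F XOR T = True ✓
M XOR W = T XOR F = True ✓
E XOR Q XOR S = F XOR F XOR T = True ✓
G XOR Q XOR W = T XOR F XOR F = True ✓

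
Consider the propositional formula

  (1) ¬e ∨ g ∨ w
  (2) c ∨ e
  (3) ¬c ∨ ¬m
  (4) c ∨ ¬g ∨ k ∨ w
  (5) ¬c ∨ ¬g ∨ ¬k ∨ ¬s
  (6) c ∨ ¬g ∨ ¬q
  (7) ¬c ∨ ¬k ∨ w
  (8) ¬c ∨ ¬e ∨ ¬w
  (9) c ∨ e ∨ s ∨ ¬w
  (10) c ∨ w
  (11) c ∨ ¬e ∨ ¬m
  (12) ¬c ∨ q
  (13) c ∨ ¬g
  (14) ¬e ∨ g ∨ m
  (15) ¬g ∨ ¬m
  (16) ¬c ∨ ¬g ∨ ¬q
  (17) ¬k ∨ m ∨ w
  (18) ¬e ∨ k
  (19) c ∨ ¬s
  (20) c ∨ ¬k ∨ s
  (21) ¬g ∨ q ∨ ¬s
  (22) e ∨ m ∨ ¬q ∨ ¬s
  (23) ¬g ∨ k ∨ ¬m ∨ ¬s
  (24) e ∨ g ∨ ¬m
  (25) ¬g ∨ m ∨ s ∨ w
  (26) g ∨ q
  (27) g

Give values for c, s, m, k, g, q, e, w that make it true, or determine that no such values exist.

Case g = True:
  (c ∨ ¬g) forces c = True.
  (¬c ∨ ¬m) forces m = False.
  (¬c ∨ q) forces q = True.
  Clause (¬c ∨ ¬g ∨ ¬q) is falsified — contradiction.
Case g = False:
  Clause (g) is falsified — contradiction.
Both cases fail, so the formula is unsatisfiable.

Unsatisfiable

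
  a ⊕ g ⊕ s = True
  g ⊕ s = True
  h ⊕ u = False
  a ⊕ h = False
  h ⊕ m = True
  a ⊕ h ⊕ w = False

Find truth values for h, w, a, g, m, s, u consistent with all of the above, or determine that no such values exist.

h: False; w: False; a: False; g: False; m: True; s: True; u: False

a ⊕ g ⊕ s = F ⊕ F ⊕ T = True ✓
g ⊕ s = F ⊕ T = True ✓
h ⊕ u = F ⊕ F = False ✓
a ⊕ h = F ⊕ F = False ✓
h ⊕ m = F ⊕ T = True ✓
a ⊕ h ⊕ w = F ⊕ F ⊕ F = False ✓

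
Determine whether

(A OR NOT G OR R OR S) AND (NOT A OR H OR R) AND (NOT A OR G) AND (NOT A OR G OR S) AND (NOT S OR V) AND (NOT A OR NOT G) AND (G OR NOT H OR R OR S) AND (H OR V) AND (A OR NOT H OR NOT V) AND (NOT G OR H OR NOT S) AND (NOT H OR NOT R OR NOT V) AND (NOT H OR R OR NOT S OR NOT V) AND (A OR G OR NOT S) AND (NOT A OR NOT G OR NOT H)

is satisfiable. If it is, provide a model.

Set G = True.
  then (NOT A OR NOT G) forces A = False.
Try S = True:
  (NOT S OR V) forces V = True.
  (A OR NOT H OR NOT V) forces H = False.
  clause (NOT G OR H OR NOT S) is falsified — backtrack.
So S = False.
  then (A OR NOT G OR R OR S) forces R = True.
Set H = False.
  then (H OR V) forces V = True.
All clauses satisfied.

G = True; A = False; S = False; H = False; V = True; R = True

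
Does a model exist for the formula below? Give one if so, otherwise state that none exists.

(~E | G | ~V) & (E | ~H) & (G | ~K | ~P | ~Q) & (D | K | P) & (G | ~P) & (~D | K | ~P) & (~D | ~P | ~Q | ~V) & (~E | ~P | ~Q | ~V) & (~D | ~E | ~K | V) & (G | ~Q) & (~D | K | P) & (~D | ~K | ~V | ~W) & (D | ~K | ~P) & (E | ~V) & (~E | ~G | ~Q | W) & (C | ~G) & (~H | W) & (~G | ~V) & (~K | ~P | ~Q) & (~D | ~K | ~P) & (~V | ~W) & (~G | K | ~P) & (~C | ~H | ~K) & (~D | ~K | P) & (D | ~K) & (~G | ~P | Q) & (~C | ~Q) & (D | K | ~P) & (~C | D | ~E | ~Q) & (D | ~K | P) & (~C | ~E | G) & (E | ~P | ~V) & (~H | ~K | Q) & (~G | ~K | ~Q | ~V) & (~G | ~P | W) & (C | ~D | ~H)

Case K = True:
  (D | ~K) forces D = True.
  (~D | ~K | ~P) forces P = False.
  Clause (~D | ~K | P) is falsified — contradiction.
Case K = False:
  If P = True:
    (G | ~P) forces G = True.
    clause (~G | K | ~P) is falsified.
  If P = False:
    (D | K | P) forces D = True.
    clause (~D | K | P) is falsified.
  Every sub-case reaches a contradiction.
Both cases fail, so the formula is unsatisfiable.

No satisfying assignment exists.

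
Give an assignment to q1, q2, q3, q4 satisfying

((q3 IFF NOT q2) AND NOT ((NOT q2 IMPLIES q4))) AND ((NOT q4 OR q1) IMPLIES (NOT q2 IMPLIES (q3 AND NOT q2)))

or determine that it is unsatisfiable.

q1 = True, q2 = False, q3 = True, q4 = False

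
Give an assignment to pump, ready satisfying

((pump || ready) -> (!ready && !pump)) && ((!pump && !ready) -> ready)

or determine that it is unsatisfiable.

Case ready = True: the conjunct (pump || ready) -> (!ready && !pump) becomes (pump || True) -> (False && !pump) = False.
Case ready = False: the formula simplifies to (pump -> !pump) && pump.
  pump = True: the conjunct pump -> !pump becomes True -> !True = False.
  pump = False: the conjunct pump is False.
Both cases fail — unsatisfiable.

Unsatisfiable — no assignment works.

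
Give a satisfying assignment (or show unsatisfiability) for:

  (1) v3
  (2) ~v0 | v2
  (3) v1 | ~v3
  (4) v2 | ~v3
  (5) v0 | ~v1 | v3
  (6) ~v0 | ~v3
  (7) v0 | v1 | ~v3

v0=F; v1=T; v2=T; v3=T

Unit clause (v3) forces v3 = True.
In (v1 | ~v3) only v1 is left, so v1 = True.
In (v2 | ~v3) only v2 is left, so v2 = True.
In (~v0 | ~v3) only ~v0 is left, so v0 = False.
Check each clause:
  (v3): v3 holds.
  (~v0 | v2): ~v0 holds.
  (v1 | ~v3): v1 holds.
  (v2 | ~v3): v2 holds.
  (v0 | ~v1 | v3): v3 holds.
  (~v0 | ~v3): ~v0 holds.
  (v0 | v1 | ~v3): v1 holds.
All clauses satisfied.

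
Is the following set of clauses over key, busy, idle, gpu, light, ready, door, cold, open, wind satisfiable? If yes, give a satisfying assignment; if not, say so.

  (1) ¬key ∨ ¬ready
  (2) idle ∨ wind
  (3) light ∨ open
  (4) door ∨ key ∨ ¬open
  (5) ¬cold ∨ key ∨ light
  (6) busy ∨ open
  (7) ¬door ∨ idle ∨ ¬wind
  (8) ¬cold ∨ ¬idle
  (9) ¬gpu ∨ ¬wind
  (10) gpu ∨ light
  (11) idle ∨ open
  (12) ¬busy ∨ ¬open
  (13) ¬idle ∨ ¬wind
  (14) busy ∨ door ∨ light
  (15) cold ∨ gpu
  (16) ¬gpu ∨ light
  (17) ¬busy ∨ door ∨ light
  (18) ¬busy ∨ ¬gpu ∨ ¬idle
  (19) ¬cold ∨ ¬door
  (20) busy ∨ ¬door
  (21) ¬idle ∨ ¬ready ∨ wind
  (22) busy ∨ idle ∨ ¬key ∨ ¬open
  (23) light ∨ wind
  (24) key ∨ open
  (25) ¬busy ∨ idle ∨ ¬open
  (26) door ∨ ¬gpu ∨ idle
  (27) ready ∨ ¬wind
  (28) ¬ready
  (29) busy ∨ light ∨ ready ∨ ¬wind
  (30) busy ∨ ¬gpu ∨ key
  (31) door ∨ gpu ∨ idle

key = True; busy = False; idle = True; gpu = True; light = True; ready = False; door = False; cold = False; open = True; wind = False

Unit clause (¬ready) forces ready = False.
In (ready ∨ ¬wind) only ¬wind is left, so wind = False.
In (idle ∨ wind) only idle is left, so idle = True.
In (¬cold ∨ ¬idle) only ¬cold is left, so cold = False.
In (cold ∨ gpu) only gpu is left, so gpu = True.
In (¬gpu ∨ light) only light is left, so light = True.
In (¬busy ∨ ¬gpu ∨ ¬idle) only ¬busy is left, so busy = False.
In (busy ∨ ¬door) only ¬door is left, so door = False.
In (busy ∨ ¬gpu ∨ key) only key is left, so key = True.
In (busy ∨ open) only open is left, so open = True.
All clauses satisfied.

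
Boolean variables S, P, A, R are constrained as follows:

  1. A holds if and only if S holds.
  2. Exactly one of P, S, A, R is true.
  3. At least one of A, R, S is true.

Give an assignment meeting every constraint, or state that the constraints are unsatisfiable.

S=F, P=F, A=F, R=T

  (1) A=F, S=F — same ✓
  (2) {P, S, A, R}: 1 true — exactly one ✓
  (3) {A, R, S}: 1 true — at least one ✓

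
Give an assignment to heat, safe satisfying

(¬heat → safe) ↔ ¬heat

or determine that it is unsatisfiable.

heat = False, safe = True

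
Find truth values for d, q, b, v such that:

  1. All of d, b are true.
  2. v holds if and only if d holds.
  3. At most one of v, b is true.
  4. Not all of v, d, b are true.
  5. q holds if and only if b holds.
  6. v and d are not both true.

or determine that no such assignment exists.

No satisfying assignment exists.

Case v = True:
  (1) forces d = True.
  Constraint (6) is violated (v=T, d=T) — contradiction.
Case v = False:
  (1) forces d = True.
  Constraint (2) is violated (v=F, d=T) — contradiction.
Both cases fail — unsatisfiable.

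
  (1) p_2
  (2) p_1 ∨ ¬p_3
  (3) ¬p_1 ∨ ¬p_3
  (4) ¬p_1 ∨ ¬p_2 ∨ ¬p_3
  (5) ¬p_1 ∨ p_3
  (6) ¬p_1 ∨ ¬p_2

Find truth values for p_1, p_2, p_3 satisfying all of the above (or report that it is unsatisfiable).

p_1=F, p_2=T, p_3=F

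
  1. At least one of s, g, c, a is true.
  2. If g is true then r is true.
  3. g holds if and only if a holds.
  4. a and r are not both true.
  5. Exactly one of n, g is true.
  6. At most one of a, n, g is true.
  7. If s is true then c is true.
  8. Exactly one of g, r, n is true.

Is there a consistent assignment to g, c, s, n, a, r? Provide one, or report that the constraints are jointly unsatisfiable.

g = False; c = True; s = False; n = True; a = False; r = False

  (1) {s, g, c, a}: 1 true — at least one ✓
  (2) g=F ⇒ r: vacuous ✓
  (3) g=F, a=F — same ✓
  (4) a=F, r=F — not both ✓
  (5) {n, g}: 1 true — exactly one ✓
  (6) {a, n, g}: 1 true — at most one ✓
  (7) s=F ⇒ c: vacuous ✓
  (8) {g, r, n}: 1 true — exactly one ✓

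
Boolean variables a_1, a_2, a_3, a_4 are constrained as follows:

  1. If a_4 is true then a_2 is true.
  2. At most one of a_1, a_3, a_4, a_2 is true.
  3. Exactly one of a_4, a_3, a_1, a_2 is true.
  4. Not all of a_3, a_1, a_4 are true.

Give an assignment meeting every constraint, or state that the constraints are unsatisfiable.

a_1: False; a_2: True; a_3: False; a_4: False

  (1) a_4=F ⇒ a_2: vacuous ✓
  (2) {a_1, a_3, a_4, a_2}: 1 true — at most one ✓
  (3) {a_4, a_3, a_1, a_2}: 1 true — exactly one ✓
  (4) {a_3, a_1, a_4}: 0/3 true — not all ✓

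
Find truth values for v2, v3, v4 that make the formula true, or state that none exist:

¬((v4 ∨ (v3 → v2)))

v2=F, v3=T, v4=F

  ¬((v4 ∨ (v3 → v2))) = True
    v4 ∨ (v3 → v2) = False
      v3 → v2 = False
The formula evaluates to True.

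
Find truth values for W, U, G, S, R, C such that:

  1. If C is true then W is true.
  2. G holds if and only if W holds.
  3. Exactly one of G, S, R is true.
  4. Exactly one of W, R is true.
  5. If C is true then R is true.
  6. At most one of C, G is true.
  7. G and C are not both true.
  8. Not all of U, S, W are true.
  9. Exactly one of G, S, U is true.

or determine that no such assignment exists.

W=T; U=F; G=T; S=F; R=F; C=F

  (1) C=F ⇒ W: vacuous ✓
  (2) G=T, W=T — same ✓
  (3) {G, S, R}: 1 true — exactly one ✓
  (4) {W, R}: 1 true — exactly one ✓
  (5) C=F ⇒ R: vacuous ✓
  (6) {C, G}: 1 true — at most one ✓
  (7) G=T, C=F — not both ✓
  (8) {U, S, W}: 1/3 true — not all ✓
  (9) {G, S, U}: 1 true — exactly one ✓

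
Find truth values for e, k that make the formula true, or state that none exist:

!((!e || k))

e=T, k=F

  !((!e || k)) = True
    !e || k = False
      !e = False
The formula evaluates to True.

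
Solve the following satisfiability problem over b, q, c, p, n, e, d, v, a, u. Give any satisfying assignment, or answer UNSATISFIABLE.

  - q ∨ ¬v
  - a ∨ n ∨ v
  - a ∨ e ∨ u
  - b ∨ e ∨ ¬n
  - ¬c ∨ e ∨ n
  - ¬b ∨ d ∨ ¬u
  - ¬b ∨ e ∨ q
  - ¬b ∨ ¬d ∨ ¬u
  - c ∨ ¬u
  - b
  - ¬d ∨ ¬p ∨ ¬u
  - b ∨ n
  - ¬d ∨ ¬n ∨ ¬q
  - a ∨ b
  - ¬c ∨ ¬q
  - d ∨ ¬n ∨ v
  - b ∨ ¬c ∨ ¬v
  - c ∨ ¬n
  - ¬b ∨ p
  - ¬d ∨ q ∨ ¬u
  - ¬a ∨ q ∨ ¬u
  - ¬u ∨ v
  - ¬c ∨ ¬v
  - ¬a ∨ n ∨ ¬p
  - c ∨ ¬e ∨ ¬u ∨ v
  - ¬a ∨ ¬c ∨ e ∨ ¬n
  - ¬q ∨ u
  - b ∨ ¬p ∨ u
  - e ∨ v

b = True, q = False, c = True, p = True, n = True, e = True, d = True, v = False, a = False, u = False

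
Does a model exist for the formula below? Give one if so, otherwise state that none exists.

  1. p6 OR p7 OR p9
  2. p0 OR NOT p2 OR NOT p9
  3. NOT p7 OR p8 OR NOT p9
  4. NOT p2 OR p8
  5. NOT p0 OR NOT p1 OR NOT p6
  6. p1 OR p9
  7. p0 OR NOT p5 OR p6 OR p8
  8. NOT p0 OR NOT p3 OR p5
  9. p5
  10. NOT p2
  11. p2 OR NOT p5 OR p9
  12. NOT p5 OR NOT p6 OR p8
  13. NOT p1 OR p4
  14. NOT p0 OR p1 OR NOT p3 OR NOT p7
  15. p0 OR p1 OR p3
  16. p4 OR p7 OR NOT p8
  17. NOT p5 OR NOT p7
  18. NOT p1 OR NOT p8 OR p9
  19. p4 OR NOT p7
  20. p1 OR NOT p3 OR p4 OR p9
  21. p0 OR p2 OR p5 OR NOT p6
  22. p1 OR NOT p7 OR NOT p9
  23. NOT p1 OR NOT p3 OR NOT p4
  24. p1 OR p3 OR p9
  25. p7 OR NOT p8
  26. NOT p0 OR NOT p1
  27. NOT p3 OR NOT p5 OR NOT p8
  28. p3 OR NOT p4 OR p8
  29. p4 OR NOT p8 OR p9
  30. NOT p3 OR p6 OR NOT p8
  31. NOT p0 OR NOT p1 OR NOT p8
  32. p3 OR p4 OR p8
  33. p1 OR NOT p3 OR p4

Unit clause (p5) forces p5 = True.
Unit clause (NOT p2) forces p2 = False.
In (p2 OR NOT p5 OR p9) only p9 is left, so p9 = True.
In (NOT p5 OR NOT p7) only NOT p7 is left, so p7 = False.
In (p7 OR NOT p8) only NOT p8 is left, so p8 = False.
In (NOT p5 OR NOT p6 OR p8) only NOT p6 is left, so p6 = False.
In (p0 OR NOT p5 OR p6 OR p8) only p0 is left, so p0 = True.
In (NOT p0 OR NOT p1) only NOT p1 is left, so p1 = False.
Set p3 = True.
  then (p1 OR NOT p3 OR p4) forces p4 = True.
All clauses satisfied.

p0: True, p1: False, p2: False, p3: True, p4: True, p5: True, p6: False, p7: False, p8: False, p9: True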